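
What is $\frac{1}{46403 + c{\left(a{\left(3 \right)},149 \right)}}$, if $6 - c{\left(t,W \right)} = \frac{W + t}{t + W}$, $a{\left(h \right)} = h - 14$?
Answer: $\frac{1}{46408} \approx 2.1548 \cdot 10^{-5}$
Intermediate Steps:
$a{\left(h \right)} = -14 + h$
$c{\left(t,W \right)} = 5$ ($c{\left(t,W \right)} = 6 - \frac{W + t}{t + W} = 6 - \frac{W + t}{W + t} = 6 - 1 = 5$)
$\frac{1}{46403 + c{\left(a{\left(3 \right)},149 \right)}} = \frac{1}{46403 + 5} = \frac{1}{46408}$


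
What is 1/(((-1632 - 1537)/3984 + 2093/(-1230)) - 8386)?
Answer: -272240/2283684439 ≈ -0.00011921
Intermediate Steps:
1/(((-1632 - 1537)/3984 + 2093/(-1230)) - 8386) = 1/((-3169*1/3984 + 2093*(-1/1230)) - 8386) = 1/((-3169/3984 - 2093/1230) - 8386) = 1/(-679799/272240 - 8386) = 1/(-2283684439/272240) = -272240/2283684439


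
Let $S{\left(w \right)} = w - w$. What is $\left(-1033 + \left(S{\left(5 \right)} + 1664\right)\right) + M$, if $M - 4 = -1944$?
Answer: $-1309$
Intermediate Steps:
$S{\left(w \right)} = 0$
$M = -1940$ ($M = 4 - 1944 = -1940$)
$\left(-1033 + \left(S{\left(5 \right)} + 1664\right)\right) + M = \left(-1033 + \left(0 + 1664\right)\right) - 1940 = \left(-1033 + 1664\right) - 1940 = 631 - 1940 = -1309$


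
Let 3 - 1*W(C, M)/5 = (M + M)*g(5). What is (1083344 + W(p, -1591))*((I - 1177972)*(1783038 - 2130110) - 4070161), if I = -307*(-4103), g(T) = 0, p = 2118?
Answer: -30704725328315151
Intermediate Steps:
I = 1259621
W(C, M) = 15 (W(C, M) = 15 - 5*(M + M)*0 = 15 - 5*2*M*0 = 15 - 5*0 = 15 + 0 = 15)
(1083344 + W(p, -1591))*((I - 1177972)*(1783038 - 2130110) - 4070161) = (1083344 + 15)*((1259621 - 1177972)*(1783038 - 2130110) - 4070161) = 1083359*(81649*(-347072) - 4070161) = 1083359*(-28338081728 - 4070161) = 1083359*(-28342151889) = -30704725328315151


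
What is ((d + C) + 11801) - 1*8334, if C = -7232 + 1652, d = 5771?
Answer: 3658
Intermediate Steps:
C = -5580
((d + C) + 11801) - 1*8334 = ((5771 - 5580) + 11801) - 1*8334 = (191 + 11801) - 8334 = 11992 - 8334 = 3658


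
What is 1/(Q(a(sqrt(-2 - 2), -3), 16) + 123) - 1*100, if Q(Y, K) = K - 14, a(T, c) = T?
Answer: -12499/125 ≈ -99.992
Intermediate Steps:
Q(Y, K) = -14 + K
1/(Q(a(sqrt(-2 - 2), -3), 16) + 123) - 1*100 = 1/((-14 + 16) + 123) - 1*100 = 1/(2 + 123) - 100 = 1/125 - 100 = -12499/125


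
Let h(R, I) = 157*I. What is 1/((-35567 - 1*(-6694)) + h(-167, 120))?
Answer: -1/10033 ≈ -9.9671e-5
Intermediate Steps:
1/((-35567 - 1*(-6694)) + h(-167, 120)) = 1/((-35567 - 1*(-6694)) + 157*120) = 1/((-35567 + 6694) + 18840) = 1/(-28873 + 18840) = 1/(-10033) = -1/10033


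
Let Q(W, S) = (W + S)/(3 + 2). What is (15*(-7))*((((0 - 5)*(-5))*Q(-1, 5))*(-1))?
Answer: 2100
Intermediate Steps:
Q(W, S) = S/5 + W/5 (Q(W, S) = (S + W)/5 = (S + W)*(1/5) = S/5 + W/5)
(15*(-7))*((((0 - 5)*(-5))*Q(-1, 5))*(-1)) = (15*(-7))*((((0 - 5)*(-5))*((1/5)*5 + (1/5)*(-1)))*(-1)) = -105*(-5*(-5))*(1 - 1/5)*(-1) = -105*25*(4/5)*(-1) = -2100*(-1) = -105*(-20) = 2100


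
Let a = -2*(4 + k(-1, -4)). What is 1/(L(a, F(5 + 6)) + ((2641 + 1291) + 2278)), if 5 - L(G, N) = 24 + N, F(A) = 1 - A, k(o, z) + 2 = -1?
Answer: 1/6201 ≈ 0.00016126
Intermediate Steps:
k(o, z) = -3 (k(o, z) = -2 - 1 = -3)
a = -2 (a = -2*(4 - 3) = -2*1 = -2)
L(G, N) = -19 - N (L(G, N) = 5 - (24 + N) = 5 + (-24 - N) = -19 - N)
1/(L(a, F(5 + 6)) + ((2641 + 1291) + 2278)) = 1/((-19 - (1 - (5 + 6))) + ((2641 + 1291) + 2278)) = 1/((-19 - (1 - 1*11)) + (3932 + 2278)) = 1/((-19 - (1 - 11)) + 6210) = 1/((-19 - 1*(-10)) + 6210) = 1/((-19 + 10) + 6210) = 1/(-9 + 6210) = 1/6201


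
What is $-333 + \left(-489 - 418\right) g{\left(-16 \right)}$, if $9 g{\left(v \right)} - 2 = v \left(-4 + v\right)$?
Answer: $- \frac{295051}{9} \approx -32783.0$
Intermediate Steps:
$g{\left(v \right)} = \frac{2}{9} + \frac{v \left(-4 + v\right)}{9}$
$-333 + \left(-489 - 418\right) g{\left(-16 \right)} = -333 + \left(-489 - 418\right) \left(\frac{2}{9} - - \frac{64}{9} + \frac{\left(-16\right)^{2}}{9}\right) = -333 - 907 \left(\frac{2}{9} + \frac{64}{9} + \frac{1}{9} \cdot 256\right) = -333 - 907 \left(\frac{2}{9} + \frac{64}{9} + \frac{256}{9}\right) = -333 - \frac{292054}{9} = - \frac{295051}{9}$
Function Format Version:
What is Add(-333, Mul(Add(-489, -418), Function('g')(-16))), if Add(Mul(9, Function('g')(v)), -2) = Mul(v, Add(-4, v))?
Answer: Rational(-295051, 9) ≈ -32783.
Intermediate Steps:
Function('g')(v) = Add(Rational(2, 9), Mul(Rational(1, 9), v, Add(-4, v))) (Function('g')(v) = Add(Rational(2, 9), Mul(Rational(1, 9), Mul(v, Add(-4, v)))) = Add(Rational(2, 9), Mul(Rational(1, 9), v, Add(-4, v))))
Add(-333, Mul(Add(-489, -418), Function('g')(-16))) = Add(-333, Mul(Add(-489, -418), Add(Rational(2, 9), Mul(Rational(-4, 9), -16), Mul(Rational(1, 9), Pow(-16, 2))))) = Add(-333, Mul(-907, Add(Rational(2, 9), Rational(64, 9), Mul(Rational(1, 9), 256)))) = Add(-333, Mul(-907, Add(Rational(2, 9), Rational(64, 9), Rational(256, 9)))) = Add(-333, Mul(-907, Rational(322, 9))) = Add(-333, Rational(-292054, 9)) = Rational(-295051, 9)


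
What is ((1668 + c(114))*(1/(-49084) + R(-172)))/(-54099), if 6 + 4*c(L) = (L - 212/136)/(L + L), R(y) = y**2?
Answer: -3573458545070525/3920880855168 ≈ -911.39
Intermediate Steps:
c(L) = -3/2 + (-53/34 + L)/(8*L) (c(L) = -3/2 + ((L - 212/136)/(L + L))/4 = -3/2 + ((L - 212*1/136)/((2*L)))/4 = -3/2 + ((L - 53/34)*(1/(2*L)))/4 = -3/2 + ((-53/34 + L)*(1/(2*L)))/4 = -3/2 + ((-53/34 + L)/(2*L))/4 = -3/2 + (-53/34 + L)/(8*L))
((1668 + c(114))*(1/(-49084) + R(-172)))/(-54099) = ((1668 + (1/272)*(-53 - 374*114)/114)*(1/(-49084) + (-172)**2))/(-54099) = ((1668 + (1/272)*(1/114)*(-53 - 42636))*(-1/49084 + 29584))*(-1/54099) = ((1668 + (1/272)*(1/114)*(-42689))*(1452101055/49084))*(-1/54099) = ((1668 - 42689/31008)*(1452101055/49084))*(-1/54099) = ((51678655/31008)*(1452101055/49084))*(-1/54099) = (3573458545070525/72476032)*(-1/54099) = -3573458545070525/3920880855168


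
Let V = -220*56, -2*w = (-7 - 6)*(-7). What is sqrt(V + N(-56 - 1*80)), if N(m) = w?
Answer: I*sqrt(49462)/2 ≈ 111.2*I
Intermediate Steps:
w = -91/2 (w = -(-7 - 6)*(-7)/2 = -(-13)*(-7)/2 = -1/2*91 = -91/2 ≈ -45.500)
V = -12320
N(m) = -91/2
sqrt(V + N(-56 - 1*80)) = sqrt(-12320 - 91/2) = sqrt(-24731/2) = I*sqrt(49462)/2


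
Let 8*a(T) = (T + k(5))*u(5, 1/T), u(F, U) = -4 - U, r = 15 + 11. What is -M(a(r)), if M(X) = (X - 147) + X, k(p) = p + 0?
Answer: 18543/104 ≈ 178.30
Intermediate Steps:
r = 26
k(p) = p
a(T) = (-4 - 1/T)*(5 + T)/8 (a(T) = ((T + 5)*(-4 - 1/T))/8 = ((5 + T)*(-4 - 1/T))/8 = ((-4 - 1/T)*(5 + T))/8 = (-4 - 1/T)*(5 + T)/8)
M(X) = -147 + 2*X (M(X) = (-147 + X) + X = -147 + 2*X)
-M(a(r)) = -(-147 + 2*(-1/8*(1 + 4*26)*(5 + 26)/26)) = -(-147 + 2*(-1/8*1/26*(1 + 104)*31)) = -(-147 + 2*(-1/8*1/26*105*31)) = -(-147 + 2*(-3255/208)) = -(-147 - 3255/104) = -1*(-18543/104) = 18543/104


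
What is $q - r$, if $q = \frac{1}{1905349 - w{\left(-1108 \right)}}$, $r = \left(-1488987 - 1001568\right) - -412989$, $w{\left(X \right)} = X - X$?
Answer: $\frac{3958488300535}{1905349} \approx 2.0776 \cdot 10^{6}$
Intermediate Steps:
$w{\left(X \right)} = 0$
$r = -2077566$ ($r = -2490555 + 412989 = -2077566$)
$q = \frac{1}{1905349}$ ($q = \frac{1}{1905349 - 0} = \frac{1}{1905349 + 0} = \frac{1}{1905349} \approx 5.2484 \cdot 10^{-7}$)
$q - r = \frac{1}{1905349} - -2077566 = \frac{1}{1905349} + 2077566 = \frac{3958488300535}{1905349}$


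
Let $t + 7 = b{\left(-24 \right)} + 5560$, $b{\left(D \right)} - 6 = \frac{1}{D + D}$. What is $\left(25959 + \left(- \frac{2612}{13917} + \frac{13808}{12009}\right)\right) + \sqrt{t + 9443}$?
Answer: $\frac{482074341895}{18569917} + \frac{\sqrt{2160285}}{12} \approx 26082.0$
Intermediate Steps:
$b{\left(D \right)} = 6 + \frac{1}{2 D}$ ($b{\left(D \right)} = 6 + \frac{1}{D + D} = 6 + \frac{1}{2 D}$)
$t = \frac{266831}{48}$ ($t = -7 + \left(\left(6 + \frac{1}{2 \left(-24\right)}\right) + 5560\right) = -7 + \left(\left(6 + \frac{1}{2} \left(- \frac{1}{24}\right)\right) + 5560\right) = -7 + \left(\left(6 - \frac{1}{48}\right) + 5560\right) = -7 + \left(\frac{287}{48} + 5560\right) = -7 + \frac{267167}{48} = \frac{266831}{48} \approx 5559.0$)
$\left(25959 + \left(- \frac{2612}{13917} + \frac{13808}{12009}\right)\right) + \sqrt{t + 9443} = \left(25959 + \left(- \frac{2612}{13917} + \frac{13808}{12009}\right)\right) + \sqrt{\frac{266831}{48} + 9443} = \left(25959 + \left(\left(-2612\right) \frac{1}{13917} + 13808 \cdot \frac{1}{12009}\right)\right) + \sqrt{\frac{720095}{48}} = \left(25959 + \left(- \frac{2612}{13917} + \frac{13808}{12009}\right)\right) + \frac{\sqrt{2160285}}{12} = \left(25959 + \frac{17866492}{18569917}\right) + \frac{\sqrt{2160285}}{12} = \frac{482074341895}{18569917} + \frac{\sqrt{2160285}}{12}$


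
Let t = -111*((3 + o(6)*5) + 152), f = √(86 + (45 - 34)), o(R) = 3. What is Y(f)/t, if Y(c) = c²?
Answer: -97/18870 ≈ -0.0051404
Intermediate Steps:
f = √97 (f = √(86 + 11) = √97 ≈ 9.8489)
t = -18870 (t = -111*((3 + 3*5) + 152) = -111*((3 + 15) + 152) = -111*(18 + 152) = -111*170 = -18870)
Y(f)/t = (√97)²/(-18870) = 97*(-1/18870) = -97/18870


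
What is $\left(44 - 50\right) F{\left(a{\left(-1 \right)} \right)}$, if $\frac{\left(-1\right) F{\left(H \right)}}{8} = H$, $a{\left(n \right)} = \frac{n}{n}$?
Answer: $48$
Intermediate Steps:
$a{\left(n \right)} = 1$
$F{\left(H \right)} = - 8 H$
$\left(44 - 50\right) F{\left(a{\left(-1 \right)} \right)} = \left(44 - 50\right) \left(\left(-8\right) 1\right) = \left(-6\right) \left(-8\right) = 48$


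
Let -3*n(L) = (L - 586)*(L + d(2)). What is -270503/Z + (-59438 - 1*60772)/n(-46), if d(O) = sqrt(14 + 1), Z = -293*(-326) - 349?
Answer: 304893524531/31592110902 + 180315*sqrt(15)/663916 ≈ 10.703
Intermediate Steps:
Z = 95169 (Z = 95518 - 349 = 95169)
d(O) = sqrt(15)
n(L) = -(-586 + L)*(L + sqrt(15))/3 (n(L) = -(L - 586)*(L + sqrt(15))/3 = -(-586 + L)*(L + sqrt(15))/3)
-270503/Z + (-59438 - 1*60772)/n(-46) = -270503/95169 + (-59438 - 1*60772)/(-1/3*(-46)**2 + (586/3)*(-46) + 586*sqrt(15)/3 - 1/3*(-46)*sqrt(15)) = -270503*1/95169 + (-59438 - 60772)/(-1/3*2116 - 26956/3 + 586*sqrt(15)/3 + 46*sqrt(15)/3) = -270503/95169 - 120210/(-2116/3 - 26956/3 + 586*sqrt(15)/3 + 46*sqrt(15)/3) = -270503/95169 - 120210/(-29072/3 + 632*sqrt(15)/3)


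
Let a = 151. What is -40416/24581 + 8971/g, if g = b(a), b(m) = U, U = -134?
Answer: -225931895/3293854 ≈ -68.592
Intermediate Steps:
b(m) = -134
g = -134
-40416/24581 + 8971/g = -40416/24581 + 8971/(-134) = -40416*1/24581 + 8971*(-1/134) = -40416/24581 - 8971/134 = -225931895/3293854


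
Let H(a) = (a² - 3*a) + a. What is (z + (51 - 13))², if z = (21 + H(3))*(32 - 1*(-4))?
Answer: 813604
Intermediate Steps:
H(a) = a² - 2*a
z = 864 (z = (21 + 3*(-2 + 3))*(32 - 1*(-4)) = (21 + 3*1)*(32 + 4) = (21 + 3)*36 = 24*36 = 864)
(z + (51 - 13))² = (864 + (51 - 13))² = (864 + 38)² = 902² = 813604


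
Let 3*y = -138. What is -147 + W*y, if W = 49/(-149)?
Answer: -19649/149 ≈ -131.87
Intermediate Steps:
y = -46 (y = (1/3)*(-138) = -46)
W = -49/149 (W = 49*(-1/149) = -49/149 ≈ -0.32886)
-147 + W*y = -147 - 49/149*(-46) = -147 + 2254/149 = -19649/149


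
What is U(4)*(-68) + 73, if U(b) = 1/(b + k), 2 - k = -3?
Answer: 589/9 ≈ 65.444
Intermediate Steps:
k = 5 (k = 2 - 1*(-3) = 2 + 3 = 5)
U(b) = 1/(5 + b) (U(b) = 1/(b + 5) = 1/(5 + b))
U(4)*(-68) + 73 = -68/(5 + 4) + 73 = -68/9 + 73 = 589/9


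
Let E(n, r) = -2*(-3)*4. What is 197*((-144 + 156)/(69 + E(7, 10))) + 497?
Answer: 16195/31 ≈ 522.42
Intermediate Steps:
E(n, r) = 24 (E(n, r) = 6*4 = 24)
197*((-144 + 156)/(69 + E(7, 10))) + 497 = 197*((-144 + 156)/(69 + 24)) + 497 = 197*(12/93) + 497 = 197*(12*(1/93)) + 497 = 197*(4/31) + 497 = 788/31 + 497 = 16195/31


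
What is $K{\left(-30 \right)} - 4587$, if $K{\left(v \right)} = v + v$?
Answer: $-4647$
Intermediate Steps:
$K{\left(v \right)} = 2 v$
$K{\left(-30 \right)} - 4587 = 2 \left(-30\right) - 4587 = -60 - 4587 = -4647$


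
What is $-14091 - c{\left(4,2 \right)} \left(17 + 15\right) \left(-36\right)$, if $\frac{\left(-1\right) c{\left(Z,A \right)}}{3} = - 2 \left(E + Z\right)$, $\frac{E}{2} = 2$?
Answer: $41205$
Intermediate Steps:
$E = 4$ ($E = 2 \cdot 2 = 4$)
$c{\left(Z,A \right)} = 24 + 6 Z$ ($c{\left(Z,A \right)} = - 3 \left(- 2 \left(4 + Z\right)\right) = - 3 \left(-8 - 2 Z\right) = 24 + 6 Z$)
$-14091 - c{\left(4,2 \right)} \left(17 + 15\right) \left(-36\right) = -14091 - \left(24 + 6 \cdot 4\right) \left(17 + 15\right) \left(-36\right) = -14091 - \left(24 + 24\right) 32 \left(-36\right) = -14091 - 48 \cdot 32 \left(-36\right) = -14091 - 1536 \left(-36\right) = -14091 - -55296 = -14091 + 55296 = 41205$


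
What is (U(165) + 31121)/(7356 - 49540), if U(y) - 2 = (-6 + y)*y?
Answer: -28679/21092 ≈ -1.3597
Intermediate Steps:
U(y) = 2 + y*(-6 + y) (U(y) = 2 + (-6 + y)*y = 2 + y*(-6 + y))
(U(165) + 31121)/(7356 - 49540) = ((2 + 165**2 - 6*165) + 31121)/(7356 - 49540) = ((2 + 27225 - 990) + 31121)/(-42184) = (26237 + 31121)*(-1/42184) = 57358*(-1/42184) = -28679/21092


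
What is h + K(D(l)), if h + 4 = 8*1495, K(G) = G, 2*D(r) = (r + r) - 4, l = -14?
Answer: 11940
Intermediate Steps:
D(r) = -2 + r (D(r) = ((r + r) - 4)/2 = (2*r - 4)/2 = (-4 + 2*r)/2 = -2 + r)
h = 11956 (h = -4 + 8*1495 = -4 + 11960 = 11956)
h + K(D(l)) = 11956 + (-2 - 14) = 11956 - 16 = 11940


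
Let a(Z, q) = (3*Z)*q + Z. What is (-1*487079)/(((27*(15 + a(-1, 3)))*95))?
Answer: -487079/12825 ≈ -37.979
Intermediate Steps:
a(Z, q) = Z + 3*Z*q (a(Z, q) = 3*Z*q + Z = Z + 3*Z*q)
(-1*487079)/(((27*(15 + a(-1, 3)))*95)) = (-1*487079)/(((27*(15 - (1 + 3*3)))*95)) = -487079*1/(2565*(15 - (1 + 9))) = -487079*1/(2565*(15 - 1*10)) = -487079*1/(2565*(15 - 10)) = -487079/((27*5)*95) = -487079/(135*95) = -487079/12825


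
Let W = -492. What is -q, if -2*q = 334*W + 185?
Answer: -164143/2 ≈ -82072.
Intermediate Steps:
q = 164143/2 (q = -(334*(-492) + 185)/2 = -(-164328 + 185)/2 = -½*(-164143) = 164143/2 ≈ 82072.)
-q = -1*164143/2 = -164143/2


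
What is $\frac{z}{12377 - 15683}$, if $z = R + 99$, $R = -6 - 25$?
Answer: $- \frac{34}{1653} \approx -0.020569$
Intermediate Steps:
$R = -31$ ($R = -6 - 25 = -31$)
$z = 68$ ($z = -31 + 99 = 68$)
$\frac{z}{12377 - 15683} = \frac{1}{12377 - 15683} \cdot 68 = \frac{1}{-3306} \cdot 68 = \left(- \frac{1}{3306}\right) 68 = - \frac{34}{1653}$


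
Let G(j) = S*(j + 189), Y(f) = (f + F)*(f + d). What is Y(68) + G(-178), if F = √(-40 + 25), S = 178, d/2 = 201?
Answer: 33918 + 470*I*√15 ≈ 33918.0 + 1820.3*I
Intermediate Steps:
d = 402 (d = 2*201 = 402)
F = I*√15 (F = √(-15) = I*√15 ≈ 3.873*I)
Y(f) = (402 + f)*(f + I*√15) (Y(f) = (f + I*√15)*(f + 402) = (f + I*√15)*(402 + f) = (402 + f)*(f + I*√15))
G(j) = 33642 + 178*j (G(j) = 178*(j + 189) = 178*(189 + j) = 33642 + 178*j)
Y(68) + G(-178) = (68² + 402*68 + 402*I*√15 + I*68*√15) + (33642 + 178*(-178)) = (4624 + 27336 + 402*I*√15 + 68*I*√15) + (33642 - 31684) = (31960 + 470*I*√15) + 1958 = 33918 + 470*I*√15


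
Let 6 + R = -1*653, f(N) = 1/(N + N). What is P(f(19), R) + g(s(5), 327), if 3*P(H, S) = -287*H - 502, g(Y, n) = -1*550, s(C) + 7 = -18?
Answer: -82063/114 ≈ -719.85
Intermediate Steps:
s(C) = -25 (s(C) = -7 - 18 = -25)
g(Y, n) = -550
f(N) = 1/(2*N)
R = -659 (R = -6 - 1*653 = -6 - 653 = -659)
P(H, S) = -502/3 - 287*H/3 (P(H, S) = (-287*H - 502)/3 = (-502 - 287*H)/3 = -502/3 - 287*H/3)
P(f(19), R) + g(s(5), 327) = (-502/3 - 287/(6*19)) - 550 = (-502/3 - 287/3*1/38) - 550 = (-502/3 - 287/114) - 550 = -19363/114 - 550 = -82063/114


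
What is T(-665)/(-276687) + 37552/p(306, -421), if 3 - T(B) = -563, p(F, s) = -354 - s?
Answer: 10390112302/18538029 ≈ 560.48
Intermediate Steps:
T(B) = 566 (T(B) = 3 - 1*(-563) = 3 + 563 = 566)
T(-665)/(-276687) + 37552/p(306, -421) = 566/(-276687) + 37552/(-354 - 1*(-421)) = 566*(-1/276687) + 37552/(-354 + 421) = -566/276687 + 37552/67 = 10390112302/18538029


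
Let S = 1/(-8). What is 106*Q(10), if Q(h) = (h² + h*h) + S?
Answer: 84747/4 ≈ 21187.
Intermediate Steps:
S = -⅛ ≈ -0.12500
Q(h) = -⅛ + 2*h² (Q(h) = (h² + h*h) - ⅛ = (h² + h²) - ⅛ = 2*h² - ⅛ = -⅛ + 2*h²)
106*Q(10) = 106*(-⅛ + 2*10²) = 106*(-⅛ + 2*100) = 106*(-⅛ + 200) = 106*(1599/8) = 84747/4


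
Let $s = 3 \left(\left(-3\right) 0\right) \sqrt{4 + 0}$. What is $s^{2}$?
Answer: $0$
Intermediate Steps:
$s = 0$ ($s = 3 \cdot 0 \sqrt{4} = 0 \cdot 2 = 0$)
$s^{2} = 0^{2} = 0$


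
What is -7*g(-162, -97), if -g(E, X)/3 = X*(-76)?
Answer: 154812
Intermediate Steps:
g(E, X) = 228*X (g(E, X) = -3*X*(-76) = -(-228)*X = 228*X)
-7*g(-162, -97) = -1596*(-97) = -7*(-22116) = 154812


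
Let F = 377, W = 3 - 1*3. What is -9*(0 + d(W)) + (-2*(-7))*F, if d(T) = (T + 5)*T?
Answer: 5278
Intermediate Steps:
W = 0 (W = 3 - 3 = 0)
d(T) = T*(5 + T) (d(T) = (5 + T)*T = T*(5 + T))
-9*(0 + d(W)) + (-2*(-7))*F = -9*(0 + 0*(5 + 0)) - 2*(-7)*377 = -9*(0 + 0*5) + 14*377 = -9*(0 + 0) + 5278 = -9*0 + 5278 = 0 + 5278 = 5278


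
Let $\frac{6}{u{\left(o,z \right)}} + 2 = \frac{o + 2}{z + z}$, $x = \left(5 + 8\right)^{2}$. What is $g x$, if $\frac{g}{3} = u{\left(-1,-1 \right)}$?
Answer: $- \frac{6084}{5} \approx -1216.8$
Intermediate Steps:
$x = 169$ ($x = 13^{2} = 169$)
$u{\left(o,z \right)} = \frac{6}{-2 + \frac{2 + o}{2 z}}$ ($u{\left(o,z \right)} = \frac{6}{-2 + \frac{o + 2}{z + z}} = \frac{6}{-2 + \frac{2 + o}{2 z}}$)
$g = - \frac{36}{5}$ ($g = 3 \cdot 12 \left(-1\right) \frac{1}{2 - 1 - -4} = 3 \cdot 12 \left(-1\right) \frac{1}{2 - 1 + 4} = 3 \cdot 12 \left(-1\right) \frac{1}{5} = 3 \left(- \frac{12}{5}\right) = - \frac{36}{5} \approx -7.2$)
$g x = \left(- \frac{36}{5}\right) 169 = - \frac{6084}{5}$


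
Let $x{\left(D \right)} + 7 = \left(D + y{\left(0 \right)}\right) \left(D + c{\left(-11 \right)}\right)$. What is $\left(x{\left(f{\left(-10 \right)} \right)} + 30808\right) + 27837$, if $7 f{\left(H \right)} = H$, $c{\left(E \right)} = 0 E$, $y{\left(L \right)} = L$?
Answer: $\frac{2873362}{49} \approx 58640.0$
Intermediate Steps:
$c{\left(E \right)} = 0$
$f{\left(H \right)} = \frac{H}{7}$
$x{\left(D \right)} = -7 + D^{2}$ ($x{\left(D \right)} = -7 + \left(D + 0\right) \left(D + 0\right) = -7 + D D = -7 + D^{2}$)
$\left(x{\left(f{\left(-10 \right)} \right)} + 30808\right) + 27837 = \left(\left(-7 + \left(\frac{1}{7} \left(-10\right)\right)^{2}\right) + 30808\right) + 27837 = \left(\left(-7 + \left(- \frac{10}{7}\right)^{2}\right) + 30808\right) + 27837 = \left(\left(-7 + \frac{100}{49}\right) + 30808\right) + 27837 = \left(- \frac{243}{49} + 30808\right) + 27837 = \frac{1509349}{49} + 27837 = \frac{2873362}{49}$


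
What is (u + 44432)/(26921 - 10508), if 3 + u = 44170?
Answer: 29533/5471 ≈ 5.3981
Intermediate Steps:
u = 44167 (u = -3 + 44170 = 44167)
(u + 44432)/(26921 - 10508) = (44167 + 44432)/(26921 - 10508) = 88599/16413 = 88599*(1/16413) = 29533/5471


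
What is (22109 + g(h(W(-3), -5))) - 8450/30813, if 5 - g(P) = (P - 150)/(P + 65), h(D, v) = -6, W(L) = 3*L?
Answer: 40206830516/1817967 ≈ 22116.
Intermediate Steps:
g(P) = 5 - (-150 + P)/(65 + P) (g(P) = 5 - (P - 150)/(P + 65) = 5 - (-150 + P)/(65 + P))
(22109 + g(h(W(-3), -5))) - 8450/30813 = (22109 + (475 + 4*(-6))/(65 - 6)) - 8450/30813 = (22109 + (475 - 24)/59) - 8450*1/30813 = (22109 + (1/59)*451) - 8450/30813 = (22109 + 451/59) - 8450/30813 = 1304882/59 - 8450/30813 = 40206830516/1817967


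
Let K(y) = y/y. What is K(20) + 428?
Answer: 429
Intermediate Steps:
K(y) = 1
K(20) + 428 = 1 + 428 = 429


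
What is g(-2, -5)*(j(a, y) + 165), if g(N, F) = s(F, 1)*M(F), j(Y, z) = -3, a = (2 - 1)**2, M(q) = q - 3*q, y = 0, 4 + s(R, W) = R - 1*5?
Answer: -22680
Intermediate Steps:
s(R, W) = -9 + R (s(R, W) = -4 + (R - 1*5) = -4 + (R - 5) = -4 + (-5 + R) = -9 + R)
M(q) = -2*q
a = 1 (a = 1**2 = 1)
g(N, F) = -2*F*(-9 + F) (g(N, F) = (-9 + F)*(-2*F) = -2*F*(-9 + F))
g(-2, -5)*(j(a, y) + 165) = (2*(-5)*(9 - 1*(-5)))*(-3 + 165) = (2*(-5)*(9 + 5))*162 = (2*(-5)*14)*162 = -140*162 = -22680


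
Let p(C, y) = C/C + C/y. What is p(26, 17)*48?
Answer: 2064/17 ≈ 121.41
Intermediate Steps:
p(C, y) = 1 + C/y
p(26, 17)*48 = ((26 + 17)/17)*48 = ((1/17)*43)*48 = (43/17)*48 = 2064/17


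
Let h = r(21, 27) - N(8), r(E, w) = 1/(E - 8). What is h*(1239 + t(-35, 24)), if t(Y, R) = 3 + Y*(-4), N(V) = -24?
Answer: 432566/13 ≈ 33274.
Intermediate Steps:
t(Y, R) = 3 - 4*Y
r(E, w) = 1/(-8 + E)
h = 313/13 (h = 1/(-8 + 21) - 1*(-24) = 1/13 + 24 = 313/13 ≈ 24.077)
h*(1239 + t(-35, 24)) = 313*(1239 + (3 - 4*(-35)))/13 = 313*(1239 + (3 + 140))/13 = 313*(1239 + 143)/13 = (313/13)*1382 = 432566/13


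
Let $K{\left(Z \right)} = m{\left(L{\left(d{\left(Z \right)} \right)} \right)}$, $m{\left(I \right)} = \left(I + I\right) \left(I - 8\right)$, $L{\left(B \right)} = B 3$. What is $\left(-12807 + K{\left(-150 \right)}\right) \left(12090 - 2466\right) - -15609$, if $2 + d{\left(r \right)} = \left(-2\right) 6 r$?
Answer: $559071273873$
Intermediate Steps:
$d{\left(r \right)} = -2 - 12 r$ ($d{\left(r \right)} = -2 + \left(-2\right) 6 r = -2 - 12 r$)
$L{\left(B \right)} = 3 B$
$m{\left(I \right)} = 2 I \left(-8 + I\right)$
$K{\left(Z \right)} = 2 \left(-14 - 36 Z\right) \left(-6 - 36 Z\right)$ ($K{\left(Z \right)} = 2 \cdot 3 \left(-2 - 12 Z\right) \left(-8 + 3 \left(-2 - 12 Z\right)\right) = 2 \left(-6 - 36 Z\right) \left(-8 - \left(6 + 36 Z\right)\right) = 2 \left(-6 - 36 Z\right) \left(-14 - 36 Z\right) = 2 \left(-14 - 36 Z\right) \left(-6 - 36 Z\right)$)
$\left(-12807 + K{\left(-150 \right)}\right) \left(12090 - 2466\right) - -15609 = \left(-12807 + \left(168 + 1440 \left(-150\right) + 2592 \left(-150\right)^{2}\right)\right) \left(12090 - 2466\right) - -15609 = \left(-12807 + \left(168 - 216000 + 2592 \cdot 22500\right)\right) 9624 + 15609 = \left(-12807 + \left(168 - 216000 + 58320000\right)\right) 9624 + 15609 = \left(-12807 + 58104168\right) 9624 + 15609 = 58091361 \cdot 9624 + 15609 = 559071258264 + 15609 = 559071273873$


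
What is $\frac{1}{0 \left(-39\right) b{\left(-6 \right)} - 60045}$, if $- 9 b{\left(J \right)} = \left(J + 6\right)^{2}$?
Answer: $- \frac{1}{60045} \approx -1.6654 \cdot 10^{-5}$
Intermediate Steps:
$b{\left(J \right)} = - \frac{\left(6 + J\right)^{2}}{9}$ ($b{\left(J \right)} = - \frac{\left(J + 6\right)^{2}}{9} = - \frac{\left(6 + J\right)^{2}}{9}$)
$\frac{1}{0 \left(-39\right) b{\left(-6 \right)} - 60045} = \frac{1}{0 \left(-39\right) \left(- \frac{\left(6 - 6\right)^{2}}{9}\right) - 60045} = \frac{1}{0 \left(- \frac{0^{2}}{9}\right) - 60045} = \frac{1}{0 \left(\left(- \frac{1}{9}\right) 0\right) - 60045} = \frac{1}{0 \cdot 0 - 60045} = \frac{1}{0 - 60045} = \frac{1}{-60045} = - \frac{1}{60045}$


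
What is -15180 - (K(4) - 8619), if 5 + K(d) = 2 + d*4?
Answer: -6574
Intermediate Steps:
K(d) = -3 + 4*d (K(d) = -5 + (2 + d*4) = -5 + (2 + 4*d) = -3 + 4*d)
-15180 - (K(4) - 8619) = -15180 - ((-3 + 4*4) - 8619) = -15180 - ((-3 + 16) - 8619) = -15180 - (13 - 8619) = -15180 - 1*(-8606) = -15180 + 8606 = -6574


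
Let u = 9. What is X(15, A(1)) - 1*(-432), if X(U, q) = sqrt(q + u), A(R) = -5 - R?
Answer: 432 + sqrt(3) ≈ 433.73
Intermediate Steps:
X(U, q) = sqrt(9 + q) (X(U, q) = sqrt(q + 9) = sqrt(9 + q))
X(15, A(1)) - 1*(-432) = sqrt(9 + (-5 - 1*1)) - 1*(-432) = sqrt(9 + (-5 - 1)) + 432 = sqrt(9 - 6) + 432 = sqrt(3) + 432 = 432 + sqrt(3)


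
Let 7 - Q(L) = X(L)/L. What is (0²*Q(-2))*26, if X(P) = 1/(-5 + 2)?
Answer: 0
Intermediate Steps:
X(P) = -⅓ (X(P) = 1/(-3) = -⅓)
Q(L) = 7 + 1/(3*L) (Q(L) = 7 - (-1)/(3*L) = 7 + 1/(3*L))
(0²*Q(-2))*26 = (0²*(7 + (⅓)/(-2)))*26 = (0*(7 + (⅓)*(-½)))*26 = (0*(7 - ⅙))*26 = (0*(41/6))*26 = 0*26 = 0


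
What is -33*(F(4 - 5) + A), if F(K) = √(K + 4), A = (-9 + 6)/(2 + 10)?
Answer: 33/4 - 33*√3 ≈ -48.908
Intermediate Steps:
A = -¼ (A = -3/12 = -3*1/12 = -¼ ≈ -0.25000)
F(K) = √(4 + K)
-33*(F(4 - 5) + A) = -33*(√(4 + (4 - 5)) - ¼) = -33*(√(4 - 1) - ¼) = -33*(√3 - ¼) = -33*(-¼ + √3) = 33/4 - 33*√3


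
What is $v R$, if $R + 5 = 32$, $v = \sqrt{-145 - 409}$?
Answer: $27 i \sqrt{554} \approx 635.5 i$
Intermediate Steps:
$v = i \sqrt{554}$ ($v = \sqrt{-554} = i \sqrt{554} \approx 23.537 i$)
$R = 27$ ($R = -5 + 32 = 27$)
$v R = i \sqrt{554} \cdot 27 = 27 i \sqrt{554}$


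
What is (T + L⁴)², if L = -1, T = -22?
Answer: 441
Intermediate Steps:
(T + L⁴)² = (-22 + (-1)⁴)² = (-22 + 1)² = (-21)² = 441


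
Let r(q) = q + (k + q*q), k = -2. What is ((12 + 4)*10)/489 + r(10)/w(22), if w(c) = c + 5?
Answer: 2116/489 ≈ 4.3272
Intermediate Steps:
w(c) = 5 + c
r(q) = -2 + q + q² (r(q) = q + (-2 + q*q) = q + (-2 + q²) = -2 + q + q²)
((12 + 4)*10)/489 + r(10)/w(22) = ((12 + 4)*10)/489 + (-2 + 10 + 10²)/(5 + 22) = (16*10)*(1/489) + (-2 + 10 + 100)/27 = 160*(1/489) + 108*(1/27) = 160/489 + 4 = 2116/489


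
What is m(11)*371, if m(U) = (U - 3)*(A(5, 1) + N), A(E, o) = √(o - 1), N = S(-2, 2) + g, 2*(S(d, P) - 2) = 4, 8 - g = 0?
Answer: 35616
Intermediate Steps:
g = 8 (g = 8 - 1*0 = 8 + 0 = 8)
S(d, P) = 4 (S(d, P) = 2 + (½)*4 = 2 + 2 = 4)
N = 12 (N = 4 + 8 = 12)
A(E, o) = √(-1 + o)
m(U) = -36 + 12*U (m(U) = (U - 3)*(√(-1 + 1) + 12) = (-3 + U)*(√0 + 12) = (-3 + U)*(0 + 12) = (-3 + U)*12 = -36 + 12*U)
m(11)*371 = (-36 + 12*11)*371 = (-36 + 132)*371 = 96*371 = 35616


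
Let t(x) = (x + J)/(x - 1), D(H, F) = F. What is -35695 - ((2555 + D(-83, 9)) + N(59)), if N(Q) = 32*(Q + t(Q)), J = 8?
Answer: -1165335/29 ≈ -40184.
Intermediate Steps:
t(x) = (8 + x)/(-1 + x) (t(x) = (x + 8)/(x - 1) = (8 + x)/(-1 + x))
N(Q) = 32*Q + 32*(8 + Q)/(-1 + Q) (N(Q) = 32*(Q + (8 + Q)/(-1 + Q)) = 32*Q + 32*(8 + Q)/(-1 + Q))
-35695 - ((2555 + D(-83, 9)) + N(59)) = -35695 - ((2555 + 9) + 32*(8 + 59**2)/(-1 + 59)) = -35695 - (2564 + 32*(8 + 3481)/58) = -35695 - (2564 + 32*(1/58)*3489) = -35695 - (2564 + 55824/29) = -35695 - 1*130180/29 = -35695 - 130180/29 = -1165335/29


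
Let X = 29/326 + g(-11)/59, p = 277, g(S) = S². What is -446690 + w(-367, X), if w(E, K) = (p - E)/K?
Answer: -18372033634/41157 ≈ -4.4639e+5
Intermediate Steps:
X = 41157/19234 (X = 29/326 + (-11)²/59 = 29*(1/326) + 121*(1/59) = 29/326 + 121/59 = 41157/19234 ≈ 2.1398)
w(E, K) = (277 - E)/K
-446690 + w(-367, X) = -446690 + (277 - 1*(-367))/(41157/19234) = -446690 + 19234*(277 + 367)/41157 = -446690 + (19234/41157)*644 = -446690 + 12386696/41157 = -18372033634/41157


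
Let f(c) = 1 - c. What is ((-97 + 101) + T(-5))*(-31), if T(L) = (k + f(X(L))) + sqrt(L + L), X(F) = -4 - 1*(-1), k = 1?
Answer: -279 - 31*I*sqrt(10) ≈ -279.0 - 98.031*I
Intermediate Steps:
X(F) = -3 (X(F) = -4 + 1 = -3)
T(L) = 5 + sqrt(2)*sqrt(L) (T(L) = (1 + (1 - 1*(-3))) + sqrt(L + L) = (1 + (1 + 3)) + sqrt(2*L) = (1 + 4) + sqrt(2)*sqrt(L) = 5 + sqrt(2)*sqrt(L))
((-97 + 101) + T(-5))*(-31) = ((-97 + 101) + (5 + sqrt(2)*sqrt(-5)))*(-31) = (4 + (5 + sqrt(2)*(I*sqrt(5))))*(-31) = (4 + (5 + I*sqrt(10)))*(-31) = (9 + I*sqrt(10))*(-31) = -279 - 31*I*sqrt(10)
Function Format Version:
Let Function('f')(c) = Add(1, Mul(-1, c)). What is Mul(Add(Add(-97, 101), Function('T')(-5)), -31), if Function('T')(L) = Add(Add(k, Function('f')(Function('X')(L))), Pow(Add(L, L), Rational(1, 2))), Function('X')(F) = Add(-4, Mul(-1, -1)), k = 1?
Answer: Add(-279, Mul(-31, I, Pow(10, Rational(1, 2)))) ≈ Add(-279.00, Mul(-98.031, I))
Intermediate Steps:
Function('X')(F) = -3 (Function('X')(F) = Add(-4, 1) = -3)
Function('T')(L) = Add(5, Mul(Pow(2, Rational(1, 2)), Pow(L, Rational(1, 2)))) (Function('T')(L) = Add(Add(1, Add(1, Mul(-1, -3))), Pow(Add(L, L), Rational(1, 2))) = Add(Add(1, Add(1, 3)), Pow(Mul(2, L), Rational(1, 2))) = Add(Add(1, 4), Mul(Pow(2, Rational(1, 2)), Pow(L, Rational(1, 2)))) = Add(5, Mul(Pow(2, Rational(1, 2)), Pow(L, Rational(1, 2)))))
Mul(Add(Add(-97, 101), Function('T')(-5)), -31) = Mul(Add(Add(-97, 101), Add(5, Mul(Pow(2, Rational(1, 2)), Pow(-5, Rational(1, 2))))), -31) = Mul(Add(4, Add(5, Mul(Pow(2, Rational(1, 2)), Mul(I, Pow(5, Rational(1, 2)))))), -31) = Mul(Add(4, Add(5, Mul(I, Pow(10, Rational(1, 2))))), -31) = Mul(Add(9, Mul(I, Pow(10, Rational(1, 2)))), -31) = Add(-279, Mul(-31, I, Pow(10, Rational(1, 2))))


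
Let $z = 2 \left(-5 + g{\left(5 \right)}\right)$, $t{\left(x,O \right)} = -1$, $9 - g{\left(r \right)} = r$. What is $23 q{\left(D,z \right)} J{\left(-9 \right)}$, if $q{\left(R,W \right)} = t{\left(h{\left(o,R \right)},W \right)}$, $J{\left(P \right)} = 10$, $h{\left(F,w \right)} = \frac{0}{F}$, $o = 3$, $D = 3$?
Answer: $-230$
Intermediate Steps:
$g{\left(r \right)} = 9 - r$
$h{\left(F,w \right)} = 0$
$z = -2$ ($z = 2 \left(-5 + \left(9 - 5\right)\right) = 2 \left(-5 + 4\right) = 2 \left(-1\right) = -2$)
$q{\left(R,W \right)} = -1$
$23 q{\left(D,z \right)} J{\left(-9 \right)} = 23 \left(-1\right) 10 = \left(-23\right) 10 = -230$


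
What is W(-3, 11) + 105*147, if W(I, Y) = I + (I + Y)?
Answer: 15440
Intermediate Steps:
W(I, Y) = Y + 2*I
W(-3, 11) + 105*147 = (11 + 2*(-3)) + 105*147 = (11 - 6) + 15435 = 5 + 15435 = 15440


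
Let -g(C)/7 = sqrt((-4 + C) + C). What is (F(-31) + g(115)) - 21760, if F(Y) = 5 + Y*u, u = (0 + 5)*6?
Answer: -22685 - 7*sqrt(226) ≈ -22790.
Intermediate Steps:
u = 30 (u = 5*6 = 30)
F(Y) = 5 + 30*Y (F(Y) = 5 + Y*30 = 5 + 30*Y)
g(C) = -7*sqrt(-4 + 2*C) (g(C) = -7*sqrt((-4 + C) + C) = -7*sqrt(-4 + 2*C))
(F(-31) + g(115)) - 21760 = ((5 + 30*(-31)) - 7*sqrt(-4 + 2*115)) - 21760 = ((5 - 930) - 7*sqrt(-4 + 230)) - 21760 = (-925 - 7*sqrt(226)) - 21760 = -22685 - 7*sqrt(226)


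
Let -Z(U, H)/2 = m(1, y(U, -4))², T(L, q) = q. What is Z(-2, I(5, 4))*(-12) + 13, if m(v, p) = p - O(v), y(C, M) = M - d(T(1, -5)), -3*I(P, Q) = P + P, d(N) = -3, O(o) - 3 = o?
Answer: 613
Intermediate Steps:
O(o) = 3 + o
I(P, Q) = -2*P/3 (I(P, Q) = -(P + P)/3 = -2*P/3)
y(C, M) = 3 + M (y(C, M) = M - 1*(-3) = M + 3 = 3 + M)
m(v, p) = -3 + p - v (m(v, p) = p - (3 + v) = p + (-3 - v) = -3 + p - v)
Z(U, H) = -50 (Z(U, H) = -2*(-3 + (3 - 4) - 1*1)² = -2*(-3 - 1 - 1)² = -2*(-5)² = -2*25 = -50)
Z(-2, I(5, 4))*(-12) + 13 = -50*(-12) + 13 = 600 + 13 = 613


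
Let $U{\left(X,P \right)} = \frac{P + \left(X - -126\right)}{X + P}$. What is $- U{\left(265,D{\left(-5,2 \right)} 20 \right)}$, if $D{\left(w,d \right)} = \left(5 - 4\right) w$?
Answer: $- \frac{97}{55} \approx -1.7636$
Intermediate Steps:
$D{\left(w,d \right)} = w$ ($D{\left(w,d \right)} = 1 w = w$)
$U{\left(X,P \right)} = \frac{126 + P + X}{P + X}$ ($U{\left(X,P \right)} = \frac{P + \left(X + 126\right)}{P + X} = \frac{P + \left(126 + X\right)}{P + X} = \frac{126 + P + X}{P + X}$)
$- U{\left(265,D{\left(-5,2 \right)} 20 \right)} = - \frac{126 - 100 + 265}{\left(-5\right) 20 + 265} = - \frac{126 - 100 + 265}{-100 + 265} = - \frac{291}{165} = \left(-1\right) \frac{97}{55} = - \frac{97}{55}$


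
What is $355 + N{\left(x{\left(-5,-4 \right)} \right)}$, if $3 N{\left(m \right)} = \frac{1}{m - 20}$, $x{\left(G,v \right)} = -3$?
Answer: $\frac{24494}{69} \approx 354.99$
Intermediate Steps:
$N{\left(m \right)} = \frac{1}{3 \left(-20 + m\right)}$ ($N{\left(m \right)} = \frac{1}{3 \left(m - 20\right)} = \frac{1}{3 \left(-20 + m\right)}$)
$355 + N{\left(x{\left(-5,-4 \right)} \right)} = 355 + \frac{1}{3 \left(-20 - 3\right)} = 355 + \frac{1}{3 \left(-23\right)} = 355 + \frac{1}{3} \left(- \frac{1}{23}\right) = 355 - \frac{1}{69} = \frac{24494}{69}$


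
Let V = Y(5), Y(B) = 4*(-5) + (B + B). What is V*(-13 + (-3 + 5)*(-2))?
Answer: 170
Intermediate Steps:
Y(B) = -20 + 2*B
V = -10 (V = -20 + 2*5 = -20 + 10 = -10)
V*(-13 + (-3 + 5)*(-2)) = -10*(-13 + (-3 + 5)*(-2)) = -10*(-13 + 2*(-2)) = -10*(-13 - 4) = -10*(-17) = 170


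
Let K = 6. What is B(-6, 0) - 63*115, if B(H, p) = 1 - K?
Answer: -7250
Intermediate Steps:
B(H, p) = -5 (B(H, p) = 1 - 1*6 = 1 - 6 = -5)
B(-6, 0) - 63*115 = -5 - 63*115 = -5 - 7245 = -7250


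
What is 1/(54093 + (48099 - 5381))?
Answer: 1/96811 ≈ 1.0329e-5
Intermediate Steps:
1/(54093 + (48099 - 5381)) = 1/(54093 + 42718) = 1/96811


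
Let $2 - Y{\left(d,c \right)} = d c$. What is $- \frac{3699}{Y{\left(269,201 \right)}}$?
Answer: $\frac{3699}{54067} \approx 0.068415$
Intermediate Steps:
$Y{\left(d,c \right)} = 2 - c d$ ($Y{\left(d,c \right)} = 2 - d c = 2 - c d$)
$- \frac{3699}{Y{\left(269,201 \right)}} = - \frac{3699}{2 - 201 \cdot 269} = - \frac{3699}{2 - 54069} = - \frac{3699}{-54067} = \left(-3699\right) \left(- \frac{1}{54067}\right) = \frac{3699}{54067}$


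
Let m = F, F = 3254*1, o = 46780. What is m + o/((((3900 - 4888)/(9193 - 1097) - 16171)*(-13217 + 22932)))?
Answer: 206938345328678/63595071993 ≈ 3254.0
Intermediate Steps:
F = 3254
m = 3254
m + o/((((3900 - 4888)/(9193 - 1097) - 16171)*(-13217 + 22932))) = 3254 + 46780/((((3900 - 4888)/(9193 - 1097) - 16171)*(-13217 + 22932))) = 3254 + 46780/(((-988/8096 - 16171)*9715)) = 3254 + 46780/(((-988*1/8096 - 16171)*9715)) = 3254 + 46780/(((-247/2024 - 16171)*9715)) = 3254 + 46780/((-32730351/2024*9715)) = 3254 + 46780/(-317975359965/2024) = 3254 + 46780*(-2024/317975359965) = 3254 - 18936544/63595071993 = 206938345328678/63595071993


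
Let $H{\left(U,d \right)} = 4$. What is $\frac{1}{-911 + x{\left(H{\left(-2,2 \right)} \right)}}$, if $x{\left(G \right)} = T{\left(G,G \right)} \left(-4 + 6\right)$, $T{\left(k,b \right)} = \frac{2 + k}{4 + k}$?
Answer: $- \frac{2}{1819} \approx -0.0010995$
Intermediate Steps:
$T{\left(k,b \right)} = \frac{2 + k}{4 + k}$
$x{\left(G \right)} = \frac{2 \left(2 + G\right)}{4 + G}$ ($x{\left(G \right)} = \frac{2 + G}{4 + G} \left(-4 + 6\right) = \frac{2 + G}{4 + G} 2 = \frac{2 \left(2 + G\right)}{4 + G}$)
$\frac{1}{-911 + x{\left(H{\left(-2,2 \right)} \right)}} = \frac{1}{-911 + \frac{2 \left(2 + 4\right)}{4 + 4}} = \frac{1}{-911 + 2 \cdot \frac{1}{8} \cdot 6} = \frac{1}{-911 + \frac{3}{2}} = \frac{1}{- \frac{1819}{2}} = - \frac{2}{1819}$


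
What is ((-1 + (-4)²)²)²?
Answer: 50625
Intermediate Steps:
((-1 + (-4)²)²)² = ((-1 + 16)²)² = (15²)² = 225² = 50625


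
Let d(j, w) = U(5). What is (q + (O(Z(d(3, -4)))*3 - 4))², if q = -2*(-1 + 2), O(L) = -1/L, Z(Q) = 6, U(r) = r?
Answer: 169/4 ≈ 42.250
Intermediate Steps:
d(j, w) = 5
O(L) = -1/L
q = -2 (q = -2*1 = -2)
(q + (O(Z(d(3, -4)))*3 - 4))² = (-2 + (-1/6*3 - 4))² = (-2 + (-1*⅙*3 - 4))² = (-2 + (-⅙*3 - 4))² = (-2 + (-½ - 4))² = (-2 - 9/2)² = (-13/2)² = 169/4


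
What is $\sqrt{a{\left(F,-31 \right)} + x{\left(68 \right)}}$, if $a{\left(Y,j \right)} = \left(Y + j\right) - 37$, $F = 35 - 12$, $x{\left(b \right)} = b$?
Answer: $\sqrt{23} \approx 4.7958$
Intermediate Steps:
$F = 23$ ($F = 35 - 12 = 23$)
$a{\left(Y,j \right)} = -37 + Y + j$
$\sqrt{a{\left(F,-31 \right)} + x{\left(68 \right)}} = \sqrt{\left(-37 + 23 - 31\right) + 68} = \sqrt{-45 + 68} = \sqrt{23}$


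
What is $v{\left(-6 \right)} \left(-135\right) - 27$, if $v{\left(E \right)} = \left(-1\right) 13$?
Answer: $1728$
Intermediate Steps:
$v{\left(E \right)} = -13$
$v{\left(-6 \right)} \left(-135\right) - 27 = \left(-13\right) \left(-135\right) - 27 = 1755 - 27 = 1728$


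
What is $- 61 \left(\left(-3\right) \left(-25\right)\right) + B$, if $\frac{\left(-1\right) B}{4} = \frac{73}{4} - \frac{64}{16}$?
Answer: $-4632$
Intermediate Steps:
$B = -57$ ($B = - 4 \left(\frac{73}{4} - \frac{64}{16}\right) = - 4 \left(73 \cdot \frac{1}{4} - 4\right) = - 4 \left(\frac{73}{4} - 4\right) = \left(-4\right) \frac{57}{4} = -57$)
$- 61 \left(\left(-3\right) \left(-25\right)\right) + B = - 61 \left(\left(-3\right) \left(-25\right)\right) - 57 = \left(-61\right) 75 - 57 = -4575 - 57 = -4632$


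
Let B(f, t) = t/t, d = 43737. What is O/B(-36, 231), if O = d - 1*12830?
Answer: 30907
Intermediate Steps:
B(f, t) = 1
O = 30907 (O = 43737 - 1*12830 = 43737 - 12830 = 30907)
O/B(-36, 231) = 30907/1 = 30907*1 = 30907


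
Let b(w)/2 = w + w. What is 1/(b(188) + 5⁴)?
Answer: 1/1377 ≈ 0.00072622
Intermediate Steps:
b(w) = 4*w (b(w) = 2*(w + w) = 2*(2*w) = 4*w)
1/(b(188) + 5⁴) = 1/(4*188 + 5⁴) = 1/(752 + 625) = 1/1377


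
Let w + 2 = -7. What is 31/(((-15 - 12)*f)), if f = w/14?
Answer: 434/243 ≈ 1.7860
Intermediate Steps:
w = -9 (w = -2 - 7 = -9)
f = -9/14 ≈ -0.64286
31/(((-15 - 12)*f)) = 31/(((-15 - 12)*(-9/14))) = 31/((-27*(-9/14))) = 31/(243/14) = 31*(14/243) = 434/243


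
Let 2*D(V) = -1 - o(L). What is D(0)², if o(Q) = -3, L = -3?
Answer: 1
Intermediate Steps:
D(V) = 1 (D(V) = (-1 - 1*(-3))/2 = (-1 + 3)/2 = (½)*2 = 1)
D(0)² = 1² = 1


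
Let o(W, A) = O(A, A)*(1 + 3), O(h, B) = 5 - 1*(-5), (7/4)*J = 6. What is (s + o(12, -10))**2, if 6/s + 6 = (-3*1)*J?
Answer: 567009/361 ≈ 1570.7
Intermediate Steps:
J = 24/7 (J = (4/7)*6 = 24/7 ≈ 3.4286)
O(h, B) = 10 (O(h, B) = 5 + 5 = 10)
o(W, A) = 40 (o(W, A) = 10*(1 + 3) = 10*4 = 40)
s = -7/19 (s = 6/(-6 - 3*1*(24/7)) = 6/(-6 - 3*24/7) = 6/(-6 - 72/7) = 6/(-114/7) = 6*(-7/114) = -7/19 ≈ -0.36842)
(s + o(12, -10))**2 = (-7/19 + 40)**2 = (753/19)**2 = 567009/361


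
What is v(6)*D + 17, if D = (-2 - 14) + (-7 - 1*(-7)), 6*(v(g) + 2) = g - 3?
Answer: 41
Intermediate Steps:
v(g) = -5/2 + g/6 (v(g) = -2 + (g - 3)/6 = -2 + (-3 + g)/6 = -2 + (-1/2 + g/6) = -5/2 + g/6)
D = -16 (D = -16 + (-7 + 7) = -16 + 0 = -16)
v(6)*D + 17 = (-5/2 + (1/6)*6)*(-16) + 17 = (-5/2 + 1)*(-16) + 17 = -3/2*(-16) + 17 = 24 + 17 = 41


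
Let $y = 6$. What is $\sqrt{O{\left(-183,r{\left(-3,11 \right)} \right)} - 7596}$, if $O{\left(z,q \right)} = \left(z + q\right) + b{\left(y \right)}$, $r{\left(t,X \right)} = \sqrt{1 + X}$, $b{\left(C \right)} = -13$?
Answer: $\sqrt{-7792 + 2 \sqrt{3}} \approx 88.253 i$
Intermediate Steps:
$O{\left(z,q \right)} = -13 + q + z$ ($O{\left(z,q \right)} = \left(z + q\right) - 13 = \left(q + z\right) - 13 = -13 + q + z$)
$\sqrt{O{\left(-183,r{\left(-3,11 \right)} \right)} - 7596} = \sqrt{\left(-13 + \sqrt{1 + 11} - 183\right) - 7596} = \sqrt{\left(-13 + \sqrt{12} - 183\right) - 7596} = \sqrt{\left(-13 + 2 \sqrt{3} - 183\right) - 7596} = \sqrt{\left(-196 + 2 \sqrt{3}\right) - 7596} = \sqrt{-7792 + 2 \sqrt{3}}$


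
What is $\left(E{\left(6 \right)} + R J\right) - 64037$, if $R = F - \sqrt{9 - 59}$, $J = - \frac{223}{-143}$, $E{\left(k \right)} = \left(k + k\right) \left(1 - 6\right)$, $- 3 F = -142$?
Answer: $- \frac{27465947}{429} - \frac{1115 i \sqrt{2}}{143} \approx -64023.0 - 11.027 i$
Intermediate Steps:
$F = \frac{142}{3}$ ($F = \left(- \frac{1}{3}\right) \left(-142\right) = \frac{142}{3} \approx 47.333$)
$E{\left(k \right)} = - 10 k$ ($E{\left(k \right)} = 2 k \left(-5\right) = - 10 k$)
$J = \frac{223}{143}$ ($J = \left(-223\right) \left(- \frac{1}{143}\right) = \frac{223}{143} \approx 1.5594$)
$R = \frac{142}{3} - 5 i \sqrt{2}$ ($R = \frac{142}{3} - \sqrt{9 - 59} = \frac{142}{3} - \sqrt{-50} = \frac{142}{3} - 5 i \sqrt{2} \approx 47.333 - 7.0711 i$)
$\left(E{\left(6 \right)} + R J\right) - 64037 = \left(\left(-10\right) 6 + \left(\frac{142}{3} - 5 i \sqrt{2}\right) \frac{223}{143}\right) - 64037 = \left(-60 + \left(\frac{31666}{429} - \frac{1115 i \sqrt{2}}{143}\right)\right) - 64037 = \left(\frac{5926}{429} - \frac{1115 i \sqrt{2}}{143}\right) - 64037 = - \frac{27465947}{429} - \frac{1115 i \sqrt{2}}{143}$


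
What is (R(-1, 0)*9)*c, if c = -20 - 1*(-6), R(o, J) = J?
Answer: 0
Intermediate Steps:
c = -14 (c = -20 + 6 = -14)
(R(-1, 0)*9)*c = (0*9)*(-14) = 0*(-14) = 0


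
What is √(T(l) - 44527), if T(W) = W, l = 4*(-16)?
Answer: I*√44591 ≈ 211.17*I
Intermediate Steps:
l = -64
√(T(l) - 44527) = √(-64 - 44527) = √(-44591) = I*√44591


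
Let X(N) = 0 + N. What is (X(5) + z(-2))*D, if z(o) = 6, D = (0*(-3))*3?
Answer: 0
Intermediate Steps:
X(N) = N
D = 0 (D = 0*3 = 0)
(X(5) + z(-2))*D = (5 + 6)*0 = 11*0 = 0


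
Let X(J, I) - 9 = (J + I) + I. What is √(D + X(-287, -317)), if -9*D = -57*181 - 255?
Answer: 2*√591/3 ≈ 16.207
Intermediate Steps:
D = 3524/3 (D = -(-57*181 - 255)/9 = -(-10317 - 255)/9 = -⅑*(-10572) = 3524/3 ≈ 1174.7)
X(J, I) = 9 + J + 2*I (X(J, I) = 9 + ((J + I) + I) = 9 + ((I + J) + I) = 9 + (J + 2*I) = 9 + J + 2*I)
√(D + X(-287, -317)) = √(3524/3 + (9 - 287 + 2*(-317))) = √(3524/3 + (9 - 287 - 634)) = √(3524/3 - 912) = √(788/3) = 2*√591/3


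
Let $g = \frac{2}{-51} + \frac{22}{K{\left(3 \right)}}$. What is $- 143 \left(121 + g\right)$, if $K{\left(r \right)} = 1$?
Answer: $- \frac{1042613}{51} \approx -20443.0$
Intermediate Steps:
$g = \frac{1120}{51}$ ($g = \frac{2}{-51} + \frac{22}{1} = 2 \left(- \frac{1}{51}\right) + 22 \cdot 1 = - \frac{2}{51} + 22 = \frac{1120}{51} \approx 21.961$)
$- 143 \left(121 + g\right) = - 143 \left(121 + \frac{1120}{51}\right) = \left(-143\right) \frac{7291}{51} = - \frac{1042613}{51}$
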